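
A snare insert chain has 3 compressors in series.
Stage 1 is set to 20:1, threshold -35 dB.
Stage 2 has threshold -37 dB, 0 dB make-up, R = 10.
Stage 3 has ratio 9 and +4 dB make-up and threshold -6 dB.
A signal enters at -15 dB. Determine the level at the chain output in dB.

-32.7 dB

Stage 1: 20 dB above -35 dB, reduced 20:1 to 1 dB above → -34 dB.
Stage 2: -34 dB is 3 dB over -37 dB; at 10:1 that becomes 0.3 dB over, giving -36.7 dB.
Stage 3: -36.7 dB is at or below the -6 dB threshold — no compression; make-up brings it to -32.7 dB.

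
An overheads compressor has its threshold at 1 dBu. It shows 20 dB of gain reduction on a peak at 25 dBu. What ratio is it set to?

6:1

Input overshoot = 25 − 1 = 24 dB.
Output overshoot = 24 − 20 = 4 dB.
Ratio = input overshoot / output overshoot = 24 / 4 = 6.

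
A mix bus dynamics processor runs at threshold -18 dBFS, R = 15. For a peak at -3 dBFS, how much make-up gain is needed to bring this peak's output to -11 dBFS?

The peak compresses to -18 + 15/15 = -17 dBFS.
To reach -11 dBFS requires -11 − (-17) = 6 dB of make-up.

6 dB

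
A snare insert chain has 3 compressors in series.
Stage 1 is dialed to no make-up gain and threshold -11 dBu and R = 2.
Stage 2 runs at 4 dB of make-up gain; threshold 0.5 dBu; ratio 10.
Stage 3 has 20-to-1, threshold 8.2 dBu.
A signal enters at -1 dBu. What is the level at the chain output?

Stage 1: overshoot 10 dB → 10/2 = 5 dB → -6 dBu.
Stage 2: below threshold (-6 ≤ 0.5); passes unchanged; make-up brings it to -2 dBu.
Stage 3: below threshold (-2 ≤ 8.2); passes unchanged; output -2 dBu.

-2 dBu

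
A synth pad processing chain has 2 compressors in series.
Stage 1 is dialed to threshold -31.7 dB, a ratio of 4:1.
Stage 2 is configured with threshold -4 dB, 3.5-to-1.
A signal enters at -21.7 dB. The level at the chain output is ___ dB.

Stage 1: -21.7 dB is 10 dB over -31.7 dB; at 4:1 that becomes 2.5 dB over, giving -29.2 dB.
Stage 2: -29.2 dB is at or below the -4 dB threshold — no compression; output -29.2 dB.

-29.2 dB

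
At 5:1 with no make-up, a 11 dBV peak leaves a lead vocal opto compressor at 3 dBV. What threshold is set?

Input is 10 dB above T (since output overshoot × R = input overshoot: (3 − T)·5 = 11 − T gives T = 1 dBV).
Check: 1 + (11 − 1)/5 = 1 + 2 = 3 dBV. ✓

1 dBV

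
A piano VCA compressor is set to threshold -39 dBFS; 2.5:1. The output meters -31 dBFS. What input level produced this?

Post-compression overshoot = -31 − (-39) = 8 dB.
Before 2.5:1 compression the overshoot was 8 × 2.5 = 20 dB, so input = -39 + 20 = -19 dBFS.

-19 dBFS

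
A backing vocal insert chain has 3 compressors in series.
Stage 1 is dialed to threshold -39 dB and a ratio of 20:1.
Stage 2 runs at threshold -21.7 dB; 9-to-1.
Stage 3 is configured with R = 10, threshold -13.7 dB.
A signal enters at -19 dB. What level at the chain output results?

-38 dB

Stage 1: -19 dB is 20 dB over -39 dB; at 20:1 that becomes 1 dB over, giving -38 dB.
Stage 2: -38 dB ≤ -21.7 dB, so stage 2 doesn't engage; output -38 dB.
Stage 3: below threshold (-38 ≤ -13.7); passes unchanged; output -38 dB.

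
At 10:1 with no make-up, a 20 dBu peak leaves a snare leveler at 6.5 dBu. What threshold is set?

5 dBu

Input is 15 dB above T (since output overshoot × R = input overshoot: (6.5 − T)·10 = 20 − T gives T = 5 dBu).
Check: 5 + (20 − 5)/10 = 5 + 1.5 = 6.5 dBu. ✓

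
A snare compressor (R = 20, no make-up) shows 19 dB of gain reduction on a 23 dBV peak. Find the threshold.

3 dBV

Input is 20 dB above T (since output overshoot × R = input overshoot: (4 − T)·20 = 23 − T gives T = 3 dBV).
Check: 3 + (23 − 3)/20 = 3 + 1 = 4 dBV. ✓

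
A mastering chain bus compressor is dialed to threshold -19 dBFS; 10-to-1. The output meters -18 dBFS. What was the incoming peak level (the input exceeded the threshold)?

That's 1 dB above the -19 dBFS threshold.
Undo the ratio: input overshoot = 1 × 10 = 10 dB, giving input = -9 dBFS.

-9 dBFS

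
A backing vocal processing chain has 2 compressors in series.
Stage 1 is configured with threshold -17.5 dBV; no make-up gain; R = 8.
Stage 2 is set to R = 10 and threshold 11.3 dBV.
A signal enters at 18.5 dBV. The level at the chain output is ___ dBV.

-13 dBV

Stage 1: 36 dB above -17.5 dBV, reduced 8:1 to 4.5 dB above → -13 dBV.
Stage 2: -13 dBV is at or below the 11.3 dBV threshold — no compression; output -13 dBV.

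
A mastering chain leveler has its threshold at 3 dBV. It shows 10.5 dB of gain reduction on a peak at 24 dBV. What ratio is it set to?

2:1

Input overshoot = 24 − 3 = 21 dB.
Output overshoot = 21 − 10.5 = 10.5 dB.
Ratio = input overshoot / output overshoot = 21 / 10.5 = 2.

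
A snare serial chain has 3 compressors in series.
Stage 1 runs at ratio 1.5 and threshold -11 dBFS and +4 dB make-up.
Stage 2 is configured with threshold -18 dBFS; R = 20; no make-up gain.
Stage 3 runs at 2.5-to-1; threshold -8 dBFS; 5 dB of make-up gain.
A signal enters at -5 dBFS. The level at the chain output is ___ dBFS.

Stage 1: -5 dBFS is 6 dB over -11 dBFS; at 1.5:1 that becomes 4 dB over, giving -7 dBFS; +4 dB make-up → -3 dBFS.
Stage 2: -3 dBFS is 15 dB over -18 dBFS; at 20:1 that becomes 0.75 dB over, giving -17.25 dBFS.
Stage 3: -17.25 dBFS is at or below the -8 dBFS threshold — no compression; make-up brings it to -12.25 dBFS.

-12.25 dBFS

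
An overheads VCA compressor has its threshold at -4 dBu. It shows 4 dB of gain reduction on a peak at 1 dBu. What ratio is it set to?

Input overshoot = 1 − (-4) = 5 dB.
Output overshoot = 5 − 4 = 1 dB.
Ratio = input overshoot / output overshoot = 5 / 1 = 5.

5:1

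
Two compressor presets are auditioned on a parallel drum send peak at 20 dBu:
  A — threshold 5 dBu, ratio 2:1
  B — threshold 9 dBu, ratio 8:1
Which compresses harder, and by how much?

B, by 2.125 dB

A: overshoot 15 dB → output overshoot 7.5 dB → GR 7.5 dB.
B: overshoot 11 dB → output overshoot 1.375 dB → GR 9.625 dB.
B applies 2.125 dB more gain reduction.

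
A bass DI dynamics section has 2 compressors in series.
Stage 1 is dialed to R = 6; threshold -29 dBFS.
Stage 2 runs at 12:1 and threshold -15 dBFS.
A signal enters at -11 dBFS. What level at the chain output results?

-26 dBFS

Stage 1: -11 dBFS is 18 dB over -29 dBFS; at 6:1 that becomes 3 dB over, giving -26 dBFS.
Stage 2: below threshold (-26 ≤ -15); passes unchanged; output -26 dBFS.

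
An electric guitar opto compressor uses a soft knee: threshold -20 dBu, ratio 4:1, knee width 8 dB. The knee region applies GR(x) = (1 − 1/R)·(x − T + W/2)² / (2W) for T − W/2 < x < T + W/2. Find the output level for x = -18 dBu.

-19.6875 dBu

x − T + W/2 = -18 − (-20) + 4 = 6.
GR = (1 − 1/4) × 6² / 16 = 0.75 × 36 / 16 = 1.6875 dB.
Output = -18 − 1.6875 = -19.6875 dBu.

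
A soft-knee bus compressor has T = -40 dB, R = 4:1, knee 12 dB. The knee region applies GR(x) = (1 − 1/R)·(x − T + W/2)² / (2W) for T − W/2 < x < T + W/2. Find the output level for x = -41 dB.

x − T + W/2 = -41 − (-40) + 6 = 5.
GR = (1 − 1/4) × 5² / 24 = 0.75 × 25 / 24 = 0.78125 dB.
Output = -41 − 0.78125 = -41.78125 dB.

-41.78125 dB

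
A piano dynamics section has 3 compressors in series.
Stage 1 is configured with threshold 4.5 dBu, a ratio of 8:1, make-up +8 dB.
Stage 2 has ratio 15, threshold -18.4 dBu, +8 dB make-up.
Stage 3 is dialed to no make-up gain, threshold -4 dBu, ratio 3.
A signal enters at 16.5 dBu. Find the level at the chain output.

Stage 1: 12 dB above 4.5 dBu, reduced 8:1 to 1.5 dB above → 6 dBu; +8 dB make-up → 14 dBu.
Stage 2: 14 dBu is 32.4 dB over -18.4 dBu; at 15:1 that becomes 2.16 dB over, giving -16.24 dBu; +8 dB make-up → -8.24 dBu.
Stage 3: -8.24 dBu is at or below the -4 dBu threshold — no compression; output -8.24 dBu.

-8.24 dBu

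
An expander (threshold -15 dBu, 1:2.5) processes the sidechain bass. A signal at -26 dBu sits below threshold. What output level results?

Below threshold, a 1:2.5 expander applies gain = (2.5−1)×(T − x) of attenuation.
(2.5−1) × 11 = 16.5 dB, so output = -26 − 16.5 = -42.5 dBu.

-42.5 dBu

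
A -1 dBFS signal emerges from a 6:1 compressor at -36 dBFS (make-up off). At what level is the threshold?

-43 dBFS

Input is 42 dB above T (since output overshoot × R = input overshoot: (-36 − T)·6 = -1 − T gives T = -43 dBFS).
Check: -43 + (-1 − (-43))/6 = -43 + 7 = -36 dBFS. ✓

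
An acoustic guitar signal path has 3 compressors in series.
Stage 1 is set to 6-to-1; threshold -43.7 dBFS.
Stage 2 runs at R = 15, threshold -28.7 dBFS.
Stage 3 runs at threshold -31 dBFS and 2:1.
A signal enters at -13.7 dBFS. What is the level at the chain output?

Stage 1: -13.7 dBFS is 30 dB over -43.7 dBFS; at 6:1 that becomes 5 dB over, giving -38.7 dBFS.
Stage 2: -38.7 dBFS is at or below the -28.7 dBFS threshold — no compression; output -38.7 dBFS.
Stage 3: -38.7 dBFS is at or below the -31 dBFS threshold — no compression; output -38.7 dBFS.

-38.7 dBFS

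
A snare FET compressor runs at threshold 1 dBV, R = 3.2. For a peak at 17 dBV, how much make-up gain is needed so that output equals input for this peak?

11 dB

The peak compresses to 1 + 16/3.2 = 6 dBV.
To reach 17 dBV requires 17 − 6 = 11 dB of make-up.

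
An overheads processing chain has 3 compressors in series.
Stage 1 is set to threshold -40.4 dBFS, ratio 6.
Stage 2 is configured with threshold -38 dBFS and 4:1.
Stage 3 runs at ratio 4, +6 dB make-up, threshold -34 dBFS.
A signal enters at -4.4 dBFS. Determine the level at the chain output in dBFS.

Stage 1: -4.4 dBFS is 36 dB over -40.4 dBFS; at 6:1 that becomes 6 dB over, giving -34.4 dBFS.
Stage 2: overshoot 3.6 dB → 3.6/4 = 0.9 dB → -37.1 dBFS.
Stage 3: -37.1 dBFS is at or below the -34 dBFS threshold — no compression; make-up brings it to -31.1 dBFS.

-31.1 dBFS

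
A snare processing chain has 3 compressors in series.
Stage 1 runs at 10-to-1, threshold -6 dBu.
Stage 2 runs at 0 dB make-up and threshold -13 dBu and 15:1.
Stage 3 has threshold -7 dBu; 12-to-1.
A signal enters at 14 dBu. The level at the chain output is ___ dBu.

Stage 1: 20 dB above -6 dBu, reduced 10:1 to 2 dB above → -4 dBu.
Stage 2: -4 dBu is 9 dB over -13 dBu; at 15:1 that becomes 0.6 dB over, giving -12.4 dBu.
Stage 3: below threshold (-12.4 ≤ -7); passes unchanged; output -12.4 dBu.

-12.4 dBu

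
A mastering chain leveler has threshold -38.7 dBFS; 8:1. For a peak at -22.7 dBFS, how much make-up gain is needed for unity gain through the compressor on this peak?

Overshoot 16 dB → 16/8 = 2 dB after compression, so the compressed level is -38.7 + 2 = -36.7 dBFS.
Make-up = target − compressed = -22.7 − (-36.7) = 14 dB.

14 dB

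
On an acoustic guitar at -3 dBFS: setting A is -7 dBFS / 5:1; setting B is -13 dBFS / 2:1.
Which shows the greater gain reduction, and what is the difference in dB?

A: overshoot 4 dB → output overshoot 0.8 dB → GR 3.2 dB.
B: overshoot 10 dB → output overshoot 5 dB → GR 5 dB.
B applies 1.8 dB more gain reduction.

B, by 1.8 dB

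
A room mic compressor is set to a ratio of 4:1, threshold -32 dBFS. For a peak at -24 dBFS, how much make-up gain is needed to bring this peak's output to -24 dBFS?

Overshoot 8 dB → 8/4 = 2 dB after compression, so the compressed level is -32 + 2 = -30 dBFS.
Make-up = target − compressed = -24 − (-30) = 6 dB.

6 dB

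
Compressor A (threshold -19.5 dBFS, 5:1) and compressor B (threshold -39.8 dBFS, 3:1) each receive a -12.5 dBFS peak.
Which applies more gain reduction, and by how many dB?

B, by 12.6 dB

A: 7 dB over, compressed to 1.4 dB over, so 5.6 dB of GR.
B: 27.3 dB over, compressed to 9.1 dB over, so 18.2 dB of GR.
Difference: 12.6 dB in favour of B.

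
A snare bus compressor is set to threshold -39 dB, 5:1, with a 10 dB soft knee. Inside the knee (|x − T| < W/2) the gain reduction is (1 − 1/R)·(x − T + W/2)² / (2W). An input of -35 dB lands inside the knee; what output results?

-38.24 dB

x − T + W/2 = -35 − (-39) + 5 = 9.
GR = (1 − 1/5) × 9² / 20 = 0.8 × 81 / 20 = 3.24 dB.
Output = -35 − 3.24 = -38.24 dB.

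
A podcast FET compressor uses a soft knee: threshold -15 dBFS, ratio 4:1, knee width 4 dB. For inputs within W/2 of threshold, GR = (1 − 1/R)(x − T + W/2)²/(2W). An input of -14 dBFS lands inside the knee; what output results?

x − T + W/2 = -14 − (-15) + 2 = 3.
GR = (1 − 1/4) × 3² / 8 = 0.75 × 9 / 8 = 0.84375 dB.
Output = -14 − 0.84375 = -14.84375 dBFS.

-14.84375 dBFS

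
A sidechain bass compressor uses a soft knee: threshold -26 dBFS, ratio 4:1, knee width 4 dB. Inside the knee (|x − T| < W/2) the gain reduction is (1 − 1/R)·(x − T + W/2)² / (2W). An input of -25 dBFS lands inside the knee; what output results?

-25.84375 dBFS

x − T + W/2 = -25 − (-26) + 2 = 3.
GR = (1 − 1/4) × 3² / 8 = 0.75 × 9 / 8 = 0.84375 dB.
Output = -25 − 0.84375 = -25.84375 dBFS.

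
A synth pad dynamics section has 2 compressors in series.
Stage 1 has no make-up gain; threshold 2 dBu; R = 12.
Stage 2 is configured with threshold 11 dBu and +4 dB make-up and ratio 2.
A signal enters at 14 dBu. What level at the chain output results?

Stage 1: overshoot 12 dB → 12/12 = 1 dB → 3 dBu.
Stage 2: 3 dBu is at or below the 11 dBu threshold — no compression; make-up brings it to 7 dBu.

7 dBu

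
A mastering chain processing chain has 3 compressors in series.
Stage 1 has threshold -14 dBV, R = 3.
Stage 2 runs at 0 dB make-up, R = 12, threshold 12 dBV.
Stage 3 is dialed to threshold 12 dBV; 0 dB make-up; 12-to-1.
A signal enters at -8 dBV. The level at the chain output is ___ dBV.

-12 dBV

Stage 1: 6 dB above -14 dBV, reduced 3:1 to 2 dB above → -12 dBV.
Stage 2: -12 dBV ≤ 12 dBV, so stage 2 doesn't engage; output -12 dBV.
Stage 3: -12 dBV is at or below the 12 dBV threshold — no compression; output -12 dBV.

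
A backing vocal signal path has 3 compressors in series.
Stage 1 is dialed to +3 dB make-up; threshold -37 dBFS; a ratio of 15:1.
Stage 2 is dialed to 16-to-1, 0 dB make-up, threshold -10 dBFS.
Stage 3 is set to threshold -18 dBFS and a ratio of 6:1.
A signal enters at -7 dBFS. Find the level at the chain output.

Stage 1: overshoot 30 dB → 30/15 = 2 dB → -35 dBFS; +3 dB make-up → -32 dBFS.
Stage 2: below threshold (-32 ≤ -10); passes unchanged; output -32 dBFS.
Stage 3: -32 dBFS ≤ -18 dBFS, so stage 3 doesn't engage; output -32 dBFS.

-32 dBFS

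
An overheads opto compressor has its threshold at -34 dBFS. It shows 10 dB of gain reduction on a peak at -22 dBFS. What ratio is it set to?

6:1

Input overshoot = -22 − (-34) = 12 dB.
Output overshoot = 12 − 10 = 2 dB.
Ratio = input overshoot / output overshoot = 12 / 2 = 6.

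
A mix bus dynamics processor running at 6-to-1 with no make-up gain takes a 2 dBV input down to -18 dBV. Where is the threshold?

Gain reduction = 2 − (-18) = 20 dB; output overshoot = GR / (R − 1) = 20 / 5 = 4 dB.
Threshold = output − output overshoot = -18 − 4 = -22 dBV.

-22 dBV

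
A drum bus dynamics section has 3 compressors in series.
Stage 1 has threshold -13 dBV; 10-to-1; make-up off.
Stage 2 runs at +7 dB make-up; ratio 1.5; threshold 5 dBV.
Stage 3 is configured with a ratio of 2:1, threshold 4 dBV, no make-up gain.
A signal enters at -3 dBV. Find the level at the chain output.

-5 dBV

Stage 1: overshoot 10 dB → 10/10 = 1 dB → -12 dBV.
Stage 2: -12 dBV ≤ 5 dBV, so stage 2 doesn't engage; make-up brings it to -5 dBV.
Stage 3: -5 dBV is at or below the 4 dBV threshold — no compression; output -5 dBV.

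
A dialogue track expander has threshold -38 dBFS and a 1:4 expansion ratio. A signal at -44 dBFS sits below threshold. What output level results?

-62 dBFS

Undershoot = (-38) − (-44) = 6 dB.
At 1:4, that expands to 24 dB under threshold.
Output = -38 − 24 = -62 dBFS.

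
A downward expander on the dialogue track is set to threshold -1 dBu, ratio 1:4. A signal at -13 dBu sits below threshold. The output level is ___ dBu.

Undershoot = (-1) − (-13) = 12 dB.
At 1:4, that expands to 48 dB under threshold.
Output = -1 − 48 = -49 dBu.

-49 dBu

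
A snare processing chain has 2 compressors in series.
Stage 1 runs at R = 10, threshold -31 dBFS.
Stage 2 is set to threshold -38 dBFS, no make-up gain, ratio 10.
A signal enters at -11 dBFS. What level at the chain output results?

Stage 1: overshoot 20 dB → 20/10 = 2 dB → -29 dBFS.
Stage 2: overshoot 9 dB → 9/10 = 0.9 dB → -37.1 dBFS.

-37.1 dBFS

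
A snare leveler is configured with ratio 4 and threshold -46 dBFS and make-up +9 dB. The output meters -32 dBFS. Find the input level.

-26 dBFS

Stripping the +9 dB make-up gives -41 dBFS at the gain stage.
The compressed level sits -41 − (-46) = 5 dB over threshold.
Before 4:1 compression the overshoot was 5 × 4 = 20 dB, so input = -46 + 20 = -26 dBFS.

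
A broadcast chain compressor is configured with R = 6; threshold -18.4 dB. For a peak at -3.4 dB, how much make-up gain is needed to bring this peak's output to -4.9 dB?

11 dB

The peak compresses to -18.4 + 15/6 = -15.9 dB.
To reach -4.9 dB requires -4.9 − (-15.9) = 11 dB of make-up.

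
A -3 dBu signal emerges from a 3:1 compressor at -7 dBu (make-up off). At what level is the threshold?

-9 dBu

Gain reduction = -3 − (-7) = 4 dB; output overshoot = GR / (R − 1) = 4 / 2 = 2 dB.
Threshold = output − output overshoot = -7 − 2 = -9 dBu.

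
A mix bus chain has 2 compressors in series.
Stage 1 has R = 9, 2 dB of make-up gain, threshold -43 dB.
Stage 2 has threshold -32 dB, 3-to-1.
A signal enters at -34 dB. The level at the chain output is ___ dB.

-40 dB

Stage 1: 9 dB above -43 dB, reduced 9:1 to 1 dB above → -42 dB; +2 dB make-up → -40 dB.
Stage 2: below threshold (-40 ≤ -32); passes unchanged; output -40 dB.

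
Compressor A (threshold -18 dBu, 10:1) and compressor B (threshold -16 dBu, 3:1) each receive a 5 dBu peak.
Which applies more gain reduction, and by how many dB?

A, by 6.7 dB

A: overshoot 23 dB → output overshoot 2.3 dB → GR 20.7 dB.
B: overshoot 21 dB → output overshoot 7 dB → GR 14 dB.
A reduces 6.7 dB more.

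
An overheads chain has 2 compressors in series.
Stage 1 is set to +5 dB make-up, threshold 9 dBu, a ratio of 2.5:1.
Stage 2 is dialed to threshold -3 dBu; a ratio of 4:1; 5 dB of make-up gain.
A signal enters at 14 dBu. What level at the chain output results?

6.75 dBu

Stage 1: 5 dB above 9 dBu, reduced 2.5:1 to 2 dB above → 11 dBu; +5 dB make-up → 16 dBu.
Stage 2: overshoot 19 dB → 19/4 = 4.75 dB → 1.75 dBu; +5 dB make-up → 6.75 dBu.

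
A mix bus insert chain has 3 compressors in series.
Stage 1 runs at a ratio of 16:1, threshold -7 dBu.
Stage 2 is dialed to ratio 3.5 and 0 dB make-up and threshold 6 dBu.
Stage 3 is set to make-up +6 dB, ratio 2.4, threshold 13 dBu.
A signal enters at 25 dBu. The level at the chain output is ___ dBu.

1 dBu

Stage 1: 25 dBu is 32 dB over -7 dBu; at 16:1 that becomes 2 dB over, giving -5 dBu.
Stage 2: -5 dBu is at or below the 6 dBu threshold — no compression; output -5 dBu.
Stage 3: -5 dBu is at or below the 13 dBu threshold — no compression; make-up brings it to 1 dBu.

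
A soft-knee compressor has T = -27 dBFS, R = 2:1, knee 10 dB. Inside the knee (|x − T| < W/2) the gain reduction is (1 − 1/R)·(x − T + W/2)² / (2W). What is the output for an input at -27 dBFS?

-27.625 dBFS

x − T + W/2 = -27 − (-27) + 5 = 5.
GR = (1 − 1/2) × 5² / 20 = 0.5 × 25 / 20 = 0.625 dB.
Output = -27 − 0.625 = -27.625 dBFS.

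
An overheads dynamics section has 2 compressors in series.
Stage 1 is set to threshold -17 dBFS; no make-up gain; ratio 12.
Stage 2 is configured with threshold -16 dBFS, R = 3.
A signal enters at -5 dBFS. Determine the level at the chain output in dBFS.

Stage 1: -5 dBFS is 12 dB over -17 dBFS; at 12:1 that becomes 1 dB over, giving -16 dBFS.
Stage 2: below threshold (-16 ≤ -16); passes unchanged; output -16 dBFS.

-16 dBFS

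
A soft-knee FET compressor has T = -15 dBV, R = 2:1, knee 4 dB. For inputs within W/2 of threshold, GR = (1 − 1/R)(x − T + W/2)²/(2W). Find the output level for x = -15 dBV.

x − T + W/2 = -15 − (-15) + 2 = 2.
GR = (1 − 1/2) × 2² / 8 = 0.5 × 4 / 8 = 0.25 dB.
Output = -15 − 0.25 = -15.25 dBV.

-15.25 dBV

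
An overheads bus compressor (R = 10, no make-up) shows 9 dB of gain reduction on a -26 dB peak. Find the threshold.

-36 dB

Gain reduction = -26 − (-35) = 9 dB; output overshoot = GR / (R − 1) = 9 / 9 = 1 dB.
Threshold = output − output overshoot = -35 − 1 = -36 dB.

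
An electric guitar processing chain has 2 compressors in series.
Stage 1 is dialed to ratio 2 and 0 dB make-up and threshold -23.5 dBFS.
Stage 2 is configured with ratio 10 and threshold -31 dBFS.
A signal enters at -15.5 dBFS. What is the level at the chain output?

-29.85 dBFS

Stage 1: overshoot 8 dB → 8/2 = 4 dB → -19.5 dBFS.
Stage 2: -19.5 dBFS is 11.5 dB over -31 dBFS; at 10:1 that becomes 1.15 dB over, giving -29.85 dBFS.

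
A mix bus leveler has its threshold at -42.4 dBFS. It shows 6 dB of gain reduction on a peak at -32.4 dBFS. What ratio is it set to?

Input overshoot = -32.4 − (-42.4) = 10 dB.
Output overshoot = 10 − 6 = 4 dB.
Ratio = input overshoot / output overshoot = 10 / 4 = 2.5.

2.5:1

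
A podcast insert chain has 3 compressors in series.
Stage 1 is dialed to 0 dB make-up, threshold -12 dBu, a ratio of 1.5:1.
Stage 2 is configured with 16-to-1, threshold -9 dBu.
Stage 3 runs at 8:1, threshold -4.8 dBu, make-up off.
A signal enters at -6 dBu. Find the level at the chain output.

-8.9375 dBu

Stage 1: overshoot 6 dB → 6/1.5 = 4 dB → -8 dBu.
Stage 2: overshoot 1 dB → 1/16 = 0.0625 dB → -8.9375 dBu.
Stage 3: below threshold (-8.9375 ≤ -4.8); passes unchanged; output -8.9375 dBu.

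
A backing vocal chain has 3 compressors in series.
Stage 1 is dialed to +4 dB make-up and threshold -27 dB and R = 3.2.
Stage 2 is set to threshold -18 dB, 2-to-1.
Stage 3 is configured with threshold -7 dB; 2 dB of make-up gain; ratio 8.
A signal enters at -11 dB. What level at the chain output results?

Stage 1: -11 dB is 16 dB over -27 dB; at 3.2:1 that becomes 5 dB over, giving -22 dB; +4 dB make-up → -18 dB.
Stage 2: -18 dB ≤ -18 dB, so stage 2 doesn't engage; output -18 dB.
Stage 3: -18 dB ≤ -7 dB, so stage 3 doesn't engage; make-up brings it to -16 dB.

-16 dB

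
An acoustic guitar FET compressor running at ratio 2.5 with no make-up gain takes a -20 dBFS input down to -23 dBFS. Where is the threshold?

Let T be the threshold. Output overshoot = (input overshoot)/R, so -23 − T = (-20 − T)/2.5.
2.5·(-23 − T) = -20 − T → 1.5·T = -57.5 − (-20) = -37.5.
T = -37.5/1.5 = -25 dBFS.

-25 dBFS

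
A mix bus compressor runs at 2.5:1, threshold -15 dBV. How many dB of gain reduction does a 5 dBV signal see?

5 dBV exceeds the threshold by 20 dB.
At 2.5:1, output sits 20/2.5 = 8 dB above threshold.
Gain reduction = 20 − 8 = 12 dB.

12 dB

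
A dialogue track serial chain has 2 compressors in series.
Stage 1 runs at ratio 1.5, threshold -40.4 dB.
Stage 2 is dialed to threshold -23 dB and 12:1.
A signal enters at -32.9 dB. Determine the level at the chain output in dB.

Stage 1: -32.9 dB is 7.5 dB over -40.4 dB; at 1.5:1 that becomes 5 dB over, giving -35.4 dB.
Stage 2: -35.4 dB is at or below the -23 dB threshold — no compression; output -35.4 dB.

-35.4 dB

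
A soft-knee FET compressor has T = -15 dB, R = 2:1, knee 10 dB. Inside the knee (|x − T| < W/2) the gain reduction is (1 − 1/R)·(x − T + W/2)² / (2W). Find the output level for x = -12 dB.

x − T + W/2 = -12 − (-15) + 5 = 8.
GR = (1 − 1/2) × 8² / 20 = 0.5 × 64 / 20 = 1.6 dB.
Output = -12 − 1.6 = -13.6 dB.

-13.6 dB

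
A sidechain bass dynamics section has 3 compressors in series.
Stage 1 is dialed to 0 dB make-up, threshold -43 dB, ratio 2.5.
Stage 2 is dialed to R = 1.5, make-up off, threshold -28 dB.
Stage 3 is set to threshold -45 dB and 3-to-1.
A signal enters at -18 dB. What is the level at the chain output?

-41 dB

Stage 1: -18 dB is 25 dB over -43 dB; at 2.5:1 that becomes 10 dB over, giving -33 dB.
Stage 2: -33 dB ≤ -28 dB, so stage 2 doesn't engage; output -33 dB.
Stage 3: -33 dB is 12 dB over -45 dB; at 3:1 that becomes 4 dB over, giving -41 dB.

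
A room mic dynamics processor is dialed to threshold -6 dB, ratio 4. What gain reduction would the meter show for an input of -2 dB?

3 dB

Overshoot = -2 − (-6) = 4 dB.
A 4:1 ratio leaves 1 dB of that excess.
Gain reduction = 4 − 1 = 3 dB.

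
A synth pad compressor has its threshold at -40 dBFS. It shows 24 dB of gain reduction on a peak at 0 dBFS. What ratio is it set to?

Input overshoot = 0 − (-40) = 40 dB.
Output overshoot = 40 − 24 = 16 dB.
Ratio = input overshoot / output overshoot = 40 / 16 = 2.5.

2.5:1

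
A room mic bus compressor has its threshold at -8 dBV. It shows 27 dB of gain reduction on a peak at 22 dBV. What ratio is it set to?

10:1

Input overshoot = 22 − (-8) = 30 dB.
Output overshoot = 30 − 27 = 3 dB.
Ratio = input overshoot / output overshoot = 30 / 3 = 10.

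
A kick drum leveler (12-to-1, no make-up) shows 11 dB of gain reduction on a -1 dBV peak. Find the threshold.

Gain reduction = -1 − (-12) = 11 dB; output overshoot = GR / (R − 1) = 11 / 11 = 1 dB.
Threshold = output − output overshoot = -12 − 1 = -13 dBV.

-13 dBV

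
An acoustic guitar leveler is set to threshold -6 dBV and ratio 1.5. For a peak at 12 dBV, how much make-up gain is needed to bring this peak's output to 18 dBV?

Without make-up, output = threshold + overshoot/1.5 = -6 + 12 = 6 dBV.
Gap to target: 12 dB.

12 dB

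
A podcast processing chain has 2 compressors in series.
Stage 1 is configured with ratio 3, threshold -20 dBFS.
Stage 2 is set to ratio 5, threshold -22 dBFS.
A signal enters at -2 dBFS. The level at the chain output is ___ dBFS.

Stage 1: overshoot 18 dB → 18/3 = 6 dB → -14 dBFS.
Stage 2: 8 dB above -22 dBFS, reduced 5:1 to 1.6 dB above → -20.4 dBFS.

-20.4 dBFS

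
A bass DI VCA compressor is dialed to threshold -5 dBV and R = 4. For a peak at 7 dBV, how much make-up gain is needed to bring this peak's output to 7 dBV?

9 dB

Overshoot 12 dB → 12/4 = 3 dB after compression, so the compressed level is -5 + 3 = -2 dBV.
Make-up = target − compressed = 7 − (-2) = 9 dB.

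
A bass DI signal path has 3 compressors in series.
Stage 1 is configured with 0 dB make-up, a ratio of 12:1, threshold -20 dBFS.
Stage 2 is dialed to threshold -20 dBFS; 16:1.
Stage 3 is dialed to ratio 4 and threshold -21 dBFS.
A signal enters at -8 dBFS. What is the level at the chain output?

Stage 1: -8 dBFS is 12 dB over -20 dBFS; at 12:1 that becomes 1 dB over, giving -19 dBFS.
Stage 2: 1 dB above -20 dBFS, reduced 16:1 to 0.0625 dB above → -19.9375 dBFS.
Stage 3: overshoot 1.0625 dB → 1.0625/4 = 0.265625 dB → -20.734375 dBFS.

-20.734375 dBFS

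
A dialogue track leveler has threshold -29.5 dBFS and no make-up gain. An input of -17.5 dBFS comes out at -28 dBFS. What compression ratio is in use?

8:1

Input overshoot = -17.5 − (-29.5) = 12 dB; output overshoot = -28 − (-29.5) = 1.5 dB.
Ratio = 12 / 1.5 = 8.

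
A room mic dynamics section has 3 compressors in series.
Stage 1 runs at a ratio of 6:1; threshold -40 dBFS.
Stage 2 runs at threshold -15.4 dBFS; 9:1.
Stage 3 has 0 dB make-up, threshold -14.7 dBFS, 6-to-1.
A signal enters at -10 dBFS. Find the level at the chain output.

-35 dBFS

Stage 1: 30 dB above -40 dBFS, reduced 6:1 to 5 dB above → -35 dBFS.
Stage 2: below threshold (-35 ≤ -15.4); passes unchanged; output -35 dBFS.
Stage 3: -35 dBFS ≤ -14.7 dBFS, so stage 3 doesn't engage; output -35 dBFS.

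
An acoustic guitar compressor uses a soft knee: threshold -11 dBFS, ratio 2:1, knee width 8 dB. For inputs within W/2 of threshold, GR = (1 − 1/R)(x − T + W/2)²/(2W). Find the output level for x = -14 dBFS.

x − T + W/2 = -14 − (-11) + 4 = 1.
GR = (1 − 1/2) × 1² / 16 = 0.5 × 1 / 16 = 0.03125 dB.
Output = -14 − 0.03125 = -14.03125 dBFS.

-14.03125 dBFS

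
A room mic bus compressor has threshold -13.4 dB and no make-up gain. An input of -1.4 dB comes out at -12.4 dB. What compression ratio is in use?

Input overshoot = -1.4 − (-13.4) = 12 dB; output overshoot = -12.4 − (-13.4) = 1 dB.
Ratio = 12 / 1 = 12.

12:1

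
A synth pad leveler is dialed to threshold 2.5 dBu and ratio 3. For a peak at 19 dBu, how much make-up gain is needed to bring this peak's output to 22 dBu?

14 dB

Without make-up, output = threshold + overshoot/3 = 2.5 + 5.5 = 8 dBu.
Gap to target: 14 dB.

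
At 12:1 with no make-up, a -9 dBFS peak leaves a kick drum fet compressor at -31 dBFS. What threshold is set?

-33 dBFS

Let T be the threshold. Output overshoot = (input overshoot)/R, so -31 − T = (-9 − T)/12.
12·(-31 − T) = -9 − T → 11·T = -372 − (-9) = -363.
T = -363/11 = -33 dBFS.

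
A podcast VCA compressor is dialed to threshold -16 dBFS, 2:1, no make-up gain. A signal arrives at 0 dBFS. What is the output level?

The input is 16 dB above the -16 dBFS threshold.
2:1 compression reduces that to 16/2 = 8 dB over.
So the level is -16 + 8 = -8 dBFS.

-8 dBFS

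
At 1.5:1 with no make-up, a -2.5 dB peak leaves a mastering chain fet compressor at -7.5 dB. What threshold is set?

Gain reduction = -2.5 − (-7.5) = 5 dB; output overshoot = GR / (R − 1) = 5 / 0.5 = 10 dB.
Threshold = output − output overshoot = -7.5 − 10 = -17.5 dB.

-17.5 dB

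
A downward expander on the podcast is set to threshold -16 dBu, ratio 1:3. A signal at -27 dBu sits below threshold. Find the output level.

-49 dBu

Below threshold, a 1:3 expander applies gain = (3−1)×(T − x) of attenuation.
(3−1) × 11 = 22 dB, so output = -27 − 22 = -49 dBu.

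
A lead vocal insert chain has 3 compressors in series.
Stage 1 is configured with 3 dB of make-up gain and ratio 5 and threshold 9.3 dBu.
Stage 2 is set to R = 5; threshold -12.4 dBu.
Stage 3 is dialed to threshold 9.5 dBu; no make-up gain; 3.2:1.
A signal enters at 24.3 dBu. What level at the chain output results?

Stage 1: 24.3 dBu is 15 dB over 9.3 dBu; at 5:1 that becomes 3 dB over, giving 12.3 dBu; +3 dB make-up → 15.3 dBu.
Stage 2: overshoot 27.7 dB → 27.7/5 = 5.54 dB → -6.86 dBu.
Stage 3: below threshold (-6.86 ≤ 9.5); passes unchanged; output -6.86 dBu.

-6.86 dBu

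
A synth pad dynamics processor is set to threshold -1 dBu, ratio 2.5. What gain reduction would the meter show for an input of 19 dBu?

12 dB

The signal is 20 dB above threshold.
A 2.5:1 ratio leaves 8 dB of that excess.
GR = overshoot in − overshoot out = 20 − 8 = 12 dB.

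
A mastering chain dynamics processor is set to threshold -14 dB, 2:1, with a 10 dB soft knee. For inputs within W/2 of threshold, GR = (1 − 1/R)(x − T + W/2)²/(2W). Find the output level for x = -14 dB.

-14.625 dB

x − T + W/2 = -14 − (-14) + 5 = 5.
GR = (1 − 1/2) × 5² / 20 = 0.5 × 25 / 20 = 0.625 dB.
Output = -14 − 0.625 = -14.625 dB.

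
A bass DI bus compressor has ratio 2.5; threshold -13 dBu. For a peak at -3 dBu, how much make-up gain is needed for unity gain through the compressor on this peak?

6 dB

Overshoot 10 dB → 10/2.5 = 4 dB after compression, so the compressed level is -13 + 4 = -9 dBu.
Make-up = target − compressed = -3 − (-9) = 6 dB.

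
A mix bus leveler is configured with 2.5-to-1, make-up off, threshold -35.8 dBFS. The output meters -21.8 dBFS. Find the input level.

-0.8 dBFS

That's 14 dB above the -35.8 dBFS threshold.
Input overshoot = R × output overshoot = 35 dB → input = -35.8 + 35 = -0.8 dBFS.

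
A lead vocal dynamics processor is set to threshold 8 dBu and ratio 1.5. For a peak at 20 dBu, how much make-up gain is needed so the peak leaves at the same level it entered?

Overshoot 12 dB → 12/1.5 = 8 dB after compression, so the compressed level is 8 + 8 = 16 dBu.
Make-up = target − compressed = 20 − 16 = 4 dB.

4 dB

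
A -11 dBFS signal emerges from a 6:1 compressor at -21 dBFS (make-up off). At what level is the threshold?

Gain reduction = -11 − (-21) = 10 dB; output overshoot = GR / (R − 1) = 10 / 5 = 2 dB.
Threshold = output − output overshoot = -21 − 2 = -23 dBFS.

-23 dBFS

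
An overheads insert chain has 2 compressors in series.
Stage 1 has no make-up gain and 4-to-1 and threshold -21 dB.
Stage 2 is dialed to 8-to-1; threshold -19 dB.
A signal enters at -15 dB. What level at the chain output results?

Stage 1: -15 dB is 6 dB over -21 dB; at 4:1 that becomes 1.5 dB over, giving -19.5 dB.
Stage 2: -19.5 dB is at or below the -19 dB threshold — no compression; output -19.5 dB.

-19.5 dB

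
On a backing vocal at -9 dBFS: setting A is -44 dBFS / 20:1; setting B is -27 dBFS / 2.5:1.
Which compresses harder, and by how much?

A, by 22.45 dB

A: 35 dB over, compressed to 1.75 dB over, so 33.25 dB of GR.
B: 18 dB over, compressed to 7.2 dB over, so 10.8 dB of GR.
A applies 22.45 dB more gain reduction.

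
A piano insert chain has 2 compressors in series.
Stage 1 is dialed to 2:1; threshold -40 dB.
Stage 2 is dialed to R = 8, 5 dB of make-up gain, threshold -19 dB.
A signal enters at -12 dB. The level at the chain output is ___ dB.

Stage 1: overshoot 28 dB → 28/2 = 14 dB → -26 dB.
Stage 2: -26 dB is at or below the -19 dB threshold — no compression; make-up brings it to -21 dB.

-21 dB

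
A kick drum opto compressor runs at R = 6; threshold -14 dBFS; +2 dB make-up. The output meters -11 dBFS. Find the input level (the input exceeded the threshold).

-8 dBFS

Remove make-up: -11 − 2 = -13 dBFS.
The compressed level sits -13 − (-14) = 1 dB over threshold.
Undo the ratio: input overshoot = 1 × 6 = 6 dB, giving input = -8 dBFS.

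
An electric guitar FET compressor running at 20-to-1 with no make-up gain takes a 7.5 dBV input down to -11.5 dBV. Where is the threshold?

Gain reduction = 7.5 − (-11.5) = 19 dB; output overshoot = GR / (R − 1) = 19 / 19 = 1 dB.
Threshold = output − output overshoot = -11.5 − 1 = -12.5 dBV.

-12.5 dBV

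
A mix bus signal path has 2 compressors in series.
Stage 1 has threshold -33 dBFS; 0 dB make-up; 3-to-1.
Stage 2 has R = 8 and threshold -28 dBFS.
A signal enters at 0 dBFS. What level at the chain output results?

-27.25 dBFS

Stage 1: overshoot 33 dB → 33/3 = 11 dB → -22 dBFS.
Stage 2: -22 dBFS is 6 dB over -28 dBFS; at 8:1 that becomes 0.75 dB over, giving -27.25 dBFS.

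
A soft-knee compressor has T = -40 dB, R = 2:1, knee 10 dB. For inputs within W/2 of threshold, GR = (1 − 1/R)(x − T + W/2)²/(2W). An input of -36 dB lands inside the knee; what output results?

x − T + W/2 = -36 − (-40) + 5 = 9.
GR = (1 − 1/2) × 9² / 20 = 0.5 × 81 / 20 = 2.025 dB.
Output = -36 − 2.025 = -38.025 dB.

-38.025 dB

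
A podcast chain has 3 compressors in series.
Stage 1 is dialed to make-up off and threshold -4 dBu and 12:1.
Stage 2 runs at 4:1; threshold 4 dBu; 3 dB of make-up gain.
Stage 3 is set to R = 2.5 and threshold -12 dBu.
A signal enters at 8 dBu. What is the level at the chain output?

Stage 1: 8 dBu is 12 dB over -4 dBu; at 12:1 that becomes 1 dB over, giving -3 dBu.
Stage 2: below threshold (-3 ≤ 4); passes unchanged; make-up brings it to 0 dBu.
Stage 3: 0 dBu is 12 dB over -12 dBu; at 2.5:1 that becomes 4.8 dB over, giving -7.2 dBu.

-7.2 dBu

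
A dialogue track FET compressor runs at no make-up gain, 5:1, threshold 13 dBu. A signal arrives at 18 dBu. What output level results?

14 dBu

The input is 5 dB above the 13 dBu threshold.
At 5:1 the overshoot is divided by 5, leaving 1 dB above threshold.
That puts the output at 14 dBu.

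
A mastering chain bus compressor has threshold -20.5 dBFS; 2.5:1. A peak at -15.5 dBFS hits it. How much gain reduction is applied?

The signal is 5 dB above threshold.
At 2.5:1, output sits 5/2.5 = 2 dB above threshold.
So the signal is attenuated by 5 − 2 = 3 dB.

3 dB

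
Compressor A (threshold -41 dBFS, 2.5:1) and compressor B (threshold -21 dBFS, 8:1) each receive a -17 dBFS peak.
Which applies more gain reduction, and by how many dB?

A: GR = 24 − 24/2.5 = 14.4 dB.
B: GR = 4 − 4/8 = 3.5 dB.
A reduces 10.9 dB more.

A, by 10.9 dB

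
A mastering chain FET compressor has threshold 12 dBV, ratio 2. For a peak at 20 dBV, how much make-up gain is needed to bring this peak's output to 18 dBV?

2 dB

Overshoot 8 dB → 8/2 = 4 dB after compression, so the compressed level is 12 + 4 = 16 dBV.
Make-up = target − compressed = 18 − 16 = 2 dB.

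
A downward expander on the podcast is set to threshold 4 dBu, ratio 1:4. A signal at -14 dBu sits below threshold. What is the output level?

The input is 18 dB below the 4 dBu threshold.
A 1:4 expander multiplies undershoot by 4: 18 × 4 = 72 dB below threshold.
Output = 4 − 72 = -68 dBu.

-68 dBu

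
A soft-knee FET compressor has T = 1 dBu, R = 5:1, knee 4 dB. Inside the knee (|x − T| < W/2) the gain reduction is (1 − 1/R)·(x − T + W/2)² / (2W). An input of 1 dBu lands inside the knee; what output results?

0.6 dBu

x − T + W/2 = 1 − 1 + 2 = 2.
GR = (1 − 1/5) × 2² / 8 = 0.8 × 4 / 8 = 0.4 dB.
Output = 1 − 0.4 = 0.6 dBu.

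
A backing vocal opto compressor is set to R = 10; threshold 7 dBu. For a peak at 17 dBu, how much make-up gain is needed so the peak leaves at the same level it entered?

9 dB

Without make-up, output = threshold + overshoot/10 = 7 + 1 = 8 dBu.
Gap to target: 9 dB.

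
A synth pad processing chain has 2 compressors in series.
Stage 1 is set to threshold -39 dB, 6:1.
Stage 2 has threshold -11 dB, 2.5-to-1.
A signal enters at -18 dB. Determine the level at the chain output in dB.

-35.5 dB

Stage 1: -18 dB is 21 dB over -39 dB; at 6:1 that becomes 3.5 dB over, giving -35.5 dB.
Stage 2: -35.5 dB ≤ -11 dB, so stage 2 doesn't engage; output -35.5 dB.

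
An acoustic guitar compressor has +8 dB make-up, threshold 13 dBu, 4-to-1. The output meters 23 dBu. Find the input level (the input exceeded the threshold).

Remove make-up: 23 − 8 = 15 dBu.
That's 2 dB above the 13 dBu threshold.
Undo the ratio: input overshoot = 2 × 4 = 8 dB, giving input = 21 dBu.

21 dBu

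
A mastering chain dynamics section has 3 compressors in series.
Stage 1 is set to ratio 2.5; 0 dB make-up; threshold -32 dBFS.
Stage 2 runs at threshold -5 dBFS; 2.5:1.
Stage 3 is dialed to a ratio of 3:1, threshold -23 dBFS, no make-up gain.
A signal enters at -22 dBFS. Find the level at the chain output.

Stage 1: -22 dBFS is 10 dB over -32 dBFS; at 2.5:1 that becomes 4 dB over, giving -28 dBFS.
Stage 2: below threshold (-28 ≤ -5); passes unchanged; output -28 dBFS.
Stage 3: below threshold (-28 ≤ -23); passes unchanged; output -28 dBFS.

-28 dBFS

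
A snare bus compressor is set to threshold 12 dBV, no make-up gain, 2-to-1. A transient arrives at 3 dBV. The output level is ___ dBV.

3 dBV is 9 dB below the 12 dBV threshold, so no gain reduction is applied.
Output = input = 3 dBV.

3 dBV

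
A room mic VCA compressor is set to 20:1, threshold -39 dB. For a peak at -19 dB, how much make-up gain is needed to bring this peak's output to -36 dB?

The peak compresses to -39 + 20/20 = -38 dB.
To reach -36 dB requires -36 − (-38) = 2 dB of make-up.

2 dB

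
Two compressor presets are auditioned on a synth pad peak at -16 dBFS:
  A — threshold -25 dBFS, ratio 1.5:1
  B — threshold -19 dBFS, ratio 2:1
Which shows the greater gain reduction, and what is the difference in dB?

A, by 1.5 dB

A: 9 dB over, compressed to 6 dB over, so 3 dB of GR.
B: 3 dB over, compressed to 1.5 dB over, so 1.5 dB of GR.
A applies 1.5 dB more gain reduction.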